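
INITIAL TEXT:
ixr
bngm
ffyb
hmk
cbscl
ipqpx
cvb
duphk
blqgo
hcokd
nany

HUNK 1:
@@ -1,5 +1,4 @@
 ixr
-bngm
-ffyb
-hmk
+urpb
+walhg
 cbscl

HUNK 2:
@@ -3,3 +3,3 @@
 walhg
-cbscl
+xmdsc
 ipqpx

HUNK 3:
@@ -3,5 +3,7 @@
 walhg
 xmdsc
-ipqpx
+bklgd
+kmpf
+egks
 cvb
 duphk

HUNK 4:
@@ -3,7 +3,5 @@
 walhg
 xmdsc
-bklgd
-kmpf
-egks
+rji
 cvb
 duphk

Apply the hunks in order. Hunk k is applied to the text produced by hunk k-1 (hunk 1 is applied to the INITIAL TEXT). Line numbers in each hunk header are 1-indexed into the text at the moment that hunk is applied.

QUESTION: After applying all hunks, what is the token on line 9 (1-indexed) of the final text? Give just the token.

Hunk 1: at line 1 remove [bngm,ffyb,hmk] add [urpb,walhg] -> 10 lines: ixr urpb walhg cbscl ipqpx cvb duphk blqgo hcokd nany
Hunk 2: at line 3 remove [cbscl] add [xmdsc] -> 10 lines: ixr urpb walhg xmdsc ipqpx cvb duphk blqgo hcokd nany
Hunk 3: at line 3 remove [ipqpx] add [bklgd,kmpf,egks] -> 12 lines: ixr urpb walhg xmdsc bklgd kmpf egks cvb duphk blqgo hcokd nany
Hunk 4: at line 3 remove [bklgd,kmpf,egks] add [rji] -> 10 lines: ixr urpb walhg xmdsc rji cvb duphk blqgo hcokd nany
Final line 9: hcokd

Answer: hcokd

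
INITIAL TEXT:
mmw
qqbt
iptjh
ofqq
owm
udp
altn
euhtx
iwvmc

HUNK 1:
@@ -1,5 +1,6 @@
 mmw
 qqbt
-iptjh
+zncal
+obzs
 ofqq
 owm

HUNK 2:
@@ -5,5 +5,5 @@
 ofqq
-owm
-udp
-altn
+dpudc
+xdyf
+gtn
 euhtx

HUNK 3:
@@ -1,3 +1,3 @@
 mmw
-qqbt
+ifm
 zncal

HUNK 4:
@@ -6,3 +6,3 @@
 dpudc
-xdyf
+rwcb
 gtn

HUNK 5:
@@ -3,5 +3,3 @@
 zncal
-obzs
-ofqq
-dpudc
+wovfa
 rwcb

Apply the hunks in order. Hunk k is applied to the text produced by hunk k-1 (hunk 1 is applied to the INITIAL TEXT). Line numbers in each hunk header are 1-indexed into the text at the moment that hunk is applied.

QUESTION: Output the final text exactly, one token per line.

Hunk 1: at line 1 remove [iptjh] add [zncal,obzs] -> 10 lines: mmw qqbt zncal obzs ofqq owm udp altn euhtx iwvmc
Hunk 2: at line 5 remove [owm,udp,altn] add [dpudc,xdyf,gtn] -> 10 lines: mmw qqbt zncal obzs ofqq dpudc xdyf gtn euhtx iwvmc
Hunk 3: at line 1 remove [qqbt] add [ifm] -> 10 lines: mmw ifm zncal obzs ofqq dpudc xdyf gtn euhtx iwvmc
Hunk 4: at line 6 remove [xdyf] add [rwcb] -> 10 lines: mmw ifm zncal obzs ofqq dpudc rwcb gtn euhtx iwvmc
Hunk 5: at line 3 remove [obzs,ofqq,dpudc] add [wovfa] -> 8 lines: mmw ifm zncal wovfa rwcb gtn euhtx iwvmc

Answer: mmw
ifm
zncal
wovfa
rwcb
gtn
euhtx
iwvmc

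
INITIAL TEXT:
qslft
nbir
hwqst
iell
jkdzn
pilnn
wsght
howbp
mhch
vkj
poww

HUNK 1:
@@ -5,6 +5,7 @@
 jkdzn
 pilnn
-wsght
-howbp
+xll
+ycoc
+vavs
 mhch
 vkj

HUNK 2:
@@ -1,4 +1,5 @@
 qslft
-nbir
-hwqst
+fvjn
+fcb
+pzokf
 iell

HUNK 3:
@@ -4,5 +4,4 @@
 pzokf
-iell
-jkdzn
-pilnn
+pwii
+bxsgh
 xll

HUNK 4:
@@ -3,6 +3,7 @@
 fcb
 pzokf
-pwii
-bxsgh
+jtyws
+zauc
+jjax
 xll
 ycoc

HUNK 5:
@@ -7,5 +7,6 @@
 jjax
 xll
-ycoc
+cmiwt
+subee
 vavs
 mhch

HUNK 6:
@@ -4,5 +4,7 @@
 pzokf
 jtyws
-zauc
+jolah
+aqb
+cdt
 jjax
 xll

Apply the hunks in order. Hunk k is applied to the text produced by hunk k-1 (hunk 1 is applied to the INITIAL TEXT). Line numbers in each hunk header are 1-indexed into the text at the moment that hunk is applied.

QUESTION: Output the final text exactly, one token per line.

Hunk 1: at line 5 remove [wsght,howbp] add [xll,ycoc,vavs] -> 12 lines: qslft nbir hwqst iell jkdzn pilnn xll ycoc vavs mhch vkj poww
Hunk 2: at line 1 remove [nbir,hwqst] add [fvjn,fcb,pzokf] -> 13 lines: qslft fvjn fcb pzokf iell jkdzn pilnn xll ycoc vavs mhch vkj poww
Hunk 3: at line 4 remove [iell,jkdzn,pilnn] add [pwii,bxsgh] -> 12 lines: qslft fvjn fcb pzokf pwii bxsgh xll ycoc vavs mhch vkj poww
Hunk 4: at line 3 remove [pwii,bxsgh] add [jtyws,zauc,jjax] -> 13 lines: qslft fvjn fcb pzokf jtyws zauc jjax xll ycoc vavs mhch vkj poww
Hunk 5: at line 7 remove [ycoc] add [cmiwt,subee] -> 14 lines: qslft fvjn fcb pzokf jtyws zauc jjax xll cmiwt subee vavs mhch vkj poww
Hunk 6: at line 4 remove [zauc] add [jolah,aqb,cdt] -> 16 lines: qslft fvjn fcb pzokf jtyws jolah aqb cdt jjax xll cmiwt subee vavs mhch vkj poww

Answer: qslft
fvjn
fcb
pzokf
jtyws
jolah
aqb
cdt
jjax
xll
cmiwt
subee
vavs
mhch
vkj
poww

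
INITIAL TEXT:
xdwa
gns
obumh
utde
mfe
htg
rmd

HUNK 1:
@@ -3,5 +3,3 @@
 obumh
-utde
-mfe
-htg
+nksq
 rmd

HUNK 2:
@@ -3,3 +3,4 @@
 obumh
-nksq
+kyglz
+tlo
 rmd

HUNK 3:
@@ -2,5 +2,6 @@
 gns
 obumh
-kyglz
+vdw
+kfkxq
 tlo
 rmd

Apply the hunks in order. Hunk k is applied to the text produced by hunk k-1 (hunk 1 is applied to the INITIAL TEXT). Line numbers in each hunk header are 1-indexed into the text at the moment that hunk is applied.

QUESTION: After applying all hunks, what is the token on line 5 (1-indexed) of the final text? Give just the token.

Hunk 1: at line 3 remove [utde,mfe,htg] add [nksq] -> 5 lines: xdwa gns obumh nksq rmd
Hunk 2: at line 3 remove [nksq] add [kyglz,tlo] -> 6 lines: xdwa gns obumh kyglz tlo rmd
Hunk 3: at line 2 remove [kyglz] add [vdw,kfkxq] -> 7 lines: xdwa gns obumh vdw kfkxq tlo rmd
Final line 5: kfkxq

Answer: kfkxq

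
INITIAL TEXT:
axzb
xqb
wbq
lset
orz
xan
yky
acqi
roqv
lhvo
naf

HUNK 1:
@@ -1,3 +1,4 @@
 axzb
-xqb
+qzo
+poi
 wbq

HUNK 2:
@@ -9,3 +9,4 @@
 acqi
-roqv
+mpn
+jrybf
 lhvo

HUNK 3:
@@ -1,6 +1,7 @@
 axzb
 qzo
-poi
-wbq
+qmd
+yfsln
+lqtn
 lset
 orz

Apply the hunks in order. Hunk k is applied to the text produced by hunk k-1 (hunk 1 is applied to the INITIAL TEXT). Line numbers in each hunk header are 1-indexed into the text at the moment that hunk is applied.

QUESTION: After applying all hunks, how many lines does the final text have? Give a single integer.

Answer: 14

Derivation:
Hunk 1: at line 1 remove [xqb] add [qzo,poi] -> 12 lines: axzb qzo poi wbq lset orz xan yky acqi roqv lhvo naf
Hunk 2: at line 9 remove [roqv] add [mpn,jrybf] -> 13 lines: axzb qzo poi wbq lset orz xan yky acqi mpn jrybf lhvo naf
Hunk 3: at line 1 remove [poi,wbq] add [qmd,yfsln,lqtn] -> 14 lines: axzb qzo qmd yfsln lqtn lset orz xan yky acqi mpn jrybf lhvo naf
Final line count: 14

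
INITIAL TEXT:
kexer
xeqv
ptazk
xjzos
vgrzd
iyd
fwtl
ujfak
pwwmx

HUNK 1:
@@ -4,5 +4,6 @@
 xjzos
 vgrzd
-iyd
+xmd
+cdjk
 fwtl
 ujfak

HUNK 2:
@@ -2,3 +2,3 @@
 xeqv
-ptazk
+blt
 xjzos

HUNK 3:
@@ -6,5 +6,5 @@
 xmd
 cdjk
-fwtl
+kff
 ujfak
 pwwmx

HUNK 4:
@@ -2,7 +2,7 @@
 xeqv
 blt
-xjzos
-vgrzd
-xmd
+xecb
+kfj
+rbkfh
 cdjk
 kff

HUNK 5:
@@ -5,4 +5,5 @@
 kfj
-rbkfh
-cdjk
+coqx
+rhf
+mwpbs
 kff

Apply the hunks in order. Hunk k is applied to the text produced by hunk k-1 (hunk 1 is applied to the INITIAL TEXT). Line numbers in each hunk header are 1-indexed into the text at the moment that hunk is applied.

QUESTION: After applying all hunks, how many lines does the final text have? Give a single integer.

Answer: 11

Derivation:
Hunk 1: at line 4 remove [iyd] add [xmd,cdjk] -> 10 lines: kexer xeqv ptazk xjzos vgrzd xmd cdjk fwtl ujfak pwwmx
Hunk 2: at line 2 remove [ptazk] add [blt] -> 10 lines: kexer xeqv blt xjzos vgrzd xmd cdjk fwtl ujfak pwwmx
Hunk 3: at line 6 remove [fwtl] add [kff] -> 10 lines: kexer xeqv blt xjzos vgrzd xmd cdjk kff ujfak pwwmx
Hunk 4: at line 2 remove [xjzos,vgrzd,xmd] add [xecb,kfj,rbkfh] -> 10 lines: kexer xeqv blt xecb kfj rbkfh cdjk kff ujfak pwwmx
Hunk 5: at line 5 remove [rbkfh,cdjk] add [coqx,rhf,mwpbs] -> 11 lines: kexer xeqv blt xecb kfj coqx rhf mwpbs kff ujfak pwwmx
Final line count: 11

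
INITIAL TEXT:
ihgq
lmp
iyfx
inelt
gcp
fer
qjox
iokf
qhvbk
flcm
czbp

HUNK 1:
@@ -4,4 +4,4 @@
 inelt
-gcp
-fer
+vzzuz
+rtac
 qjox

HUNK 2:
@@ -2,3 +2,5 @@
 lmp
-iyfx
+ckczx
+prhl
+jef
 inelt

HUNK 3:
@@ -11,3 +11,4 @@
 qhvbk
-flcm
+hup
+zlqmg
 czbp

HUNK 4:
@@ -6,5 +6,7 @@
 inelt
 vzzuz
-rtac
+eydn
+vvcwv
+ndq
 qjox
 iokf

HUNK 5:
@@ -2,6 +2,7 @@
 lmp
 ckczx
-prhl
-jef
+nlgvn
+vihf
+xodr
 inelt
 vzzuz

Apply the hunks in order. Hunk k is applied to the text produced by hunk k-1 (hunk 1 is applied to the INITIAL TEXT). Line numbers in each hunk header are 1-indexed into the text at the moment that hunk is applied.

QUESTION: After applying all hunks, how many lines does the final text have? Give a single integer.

Answer: 17

Derivation:
Hunk 1: at line 4 remove [gcp,fer] add [vzzuz,rtac] -> 11 lines: ihgq lmp iyfx inelt vzzuz rtac qjox iokf qhvbk flcm czbp
Hunk 2: at line 2 remove [iyfx] add [ckczx,prhl,jef] -> 13 lines: ihgq lmp ckczx prhl jef inelt vzzuz rtac qjox iokf qhvbk flcm czbp
Hunk 3: at line 11 remove [flcm] add [hup,zlqmg] -> 14 lines: ihgq lmp ckczx prhl jef inelt vzzuz rtac qjox iokf qhvbk hup zlqmg czbp
Hunk 4: at line 6 remove [rtac] add [eydn,vvcwv,ndq] -> 16 lines: ihgq lmp ckczx prhl jef inelt vzzuz eydn vvcwv ndq qjox iokf qhvbk hup zlqmg czbp
Hunk 5: at line 2 remove [prhl,jef] add [nlgvn,vihf,xodr] -> 17 lines: ihgq lmp ckczx nlgvn vihf xodr inelt vzzuz eydn vvcwv ndq qjox iokf qhvbk hup zlqmg czbp
Final line count: 17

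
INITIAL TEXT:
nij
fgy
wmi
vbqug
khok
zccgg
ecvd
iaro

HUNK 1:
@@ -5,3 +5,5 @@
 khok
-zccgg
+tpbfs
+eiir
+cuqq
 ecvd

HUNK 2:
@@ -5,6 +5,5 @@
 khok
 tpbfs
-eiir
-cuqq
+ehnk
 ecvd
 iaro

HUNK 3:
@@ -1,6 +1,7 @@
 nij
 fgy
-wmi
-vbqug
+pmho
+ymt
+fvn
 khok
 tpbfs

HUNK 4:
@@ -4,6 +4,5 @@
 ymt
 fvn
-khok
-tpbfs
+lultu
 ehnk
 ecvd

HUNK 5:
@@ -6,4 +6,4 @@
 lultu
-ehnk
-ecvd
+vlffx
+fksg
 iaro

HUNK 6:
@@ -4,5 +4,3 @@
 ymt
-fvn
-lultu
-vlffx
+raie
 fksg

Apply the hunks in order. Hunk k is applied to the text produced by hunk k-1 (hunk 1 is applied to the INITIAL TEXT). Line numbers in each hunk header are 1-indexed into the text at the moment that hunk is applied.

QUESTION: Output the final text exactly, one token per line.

Hunk 1: at line 5 remove [zccgg] add [tpbfs,eiir,cuqq] -> 10 lines: nij fgy wmi vbqug khok tpbfs eiir cuqq ecvd iaro
Hunk 2: at line 5 remove [eiir,cuqq] add [ehnk] -> 9 lines: nij fgy wmi vbqug khok tpbfs ehnk ecvd iaro
Hunk 3: at line 1 remove [wmi,vbqug] add [pmho,ymt,fvn] -> 10 lines: nij fgy pmho ymt fvn khok tpbfs ehnk ecvd iaro
Hunk 4: at line 4 remove [khok,tpbfs] add [lultu] -> 9 lines: nij fgy pmho ymt fvn lultu ehnk ecvd iaro
Hunk 5: at line 6 remove [ehnk,ecvd] add [vlffx,fksg] -> 9 lines: nij fgy pmho ymt fvn lultu vlffx fksg iaro
Hunk 6: at line 4 remove [fvn,lultu,vlffx] add [raie] -> 7 lines: nij fgy pmho ymt raie fksg iaro

Answer: nij
fgy
pmho
ymt
raie
fksg
iaro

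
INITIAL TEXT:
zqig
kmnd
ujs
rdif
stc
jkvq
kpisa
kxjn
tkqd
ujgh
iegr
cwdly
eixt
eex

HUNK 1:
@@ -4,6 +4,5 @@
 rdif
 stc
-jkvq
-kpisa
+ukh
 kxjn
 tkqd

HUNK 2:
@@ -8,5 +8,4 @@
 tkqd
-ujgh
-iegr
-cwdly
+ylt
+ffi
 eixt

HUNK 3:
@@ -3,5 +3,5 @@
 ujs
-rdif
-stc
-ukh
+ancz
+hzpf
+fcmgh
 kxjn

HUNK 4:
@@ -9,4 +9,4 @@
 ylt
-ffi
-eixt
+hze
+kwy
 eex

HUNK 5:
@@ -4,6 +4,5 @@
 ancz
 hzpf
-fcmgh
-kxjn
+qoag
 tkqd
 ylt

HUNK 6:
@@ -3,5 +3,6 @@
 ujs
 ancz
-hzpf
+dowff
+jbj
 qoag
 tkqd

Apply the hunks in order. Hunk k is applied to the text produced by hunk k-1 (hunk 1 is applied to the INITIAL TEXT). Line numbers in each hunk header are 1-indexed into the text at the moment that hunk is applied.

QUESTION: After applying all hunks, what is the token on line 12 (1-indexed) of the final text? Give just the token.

Answer: eex

Derivation:
Hunk 1: at line 4 remove [jkvq,kpisa] add [ukh] -> 13 lines: zqig kmnd ujs rdif stc ukh kxjn tkqd ujgh iegr cwdly eixt eex
Hunk 2: at line 8 remove [ujgh,iegr,cwdly] add [ylt,ffi] -> 12 lines: zqig kmnd ujs rdif stc ukh kxjn tkqd ylt ffi eixt eex
Hunk 3: at line 3 remove [rdif,stc,ukh] add [ancz,hzpf,fcmgh] -> 12 lines: zqig kmnd ujs ancz hzpf fcmgh kxjn tkqd ylt ffi eixt eex
Hunk 4: at line 9 remove [ffi,eixt] add [hze,kwy] -> 12 lines: zqig kmnd ujs ancz hzpf fcmgh kxjn tkqd ylt hze kwy eex
Hunk 5: at line 4 remove [fcmgh,kxjn] add [qoag] -> 11 lines: zqig kmnd ujs ancz hzpf qoag tkqd ylt hze kwy eex
Hunk 6: at line 3 remove [hzpf] add [dowff,jbj] -> 12 lines: zqig kmnd ujs ancz dowff jbj qoag tkqd ylt hze kwy eex
Final line 12: eex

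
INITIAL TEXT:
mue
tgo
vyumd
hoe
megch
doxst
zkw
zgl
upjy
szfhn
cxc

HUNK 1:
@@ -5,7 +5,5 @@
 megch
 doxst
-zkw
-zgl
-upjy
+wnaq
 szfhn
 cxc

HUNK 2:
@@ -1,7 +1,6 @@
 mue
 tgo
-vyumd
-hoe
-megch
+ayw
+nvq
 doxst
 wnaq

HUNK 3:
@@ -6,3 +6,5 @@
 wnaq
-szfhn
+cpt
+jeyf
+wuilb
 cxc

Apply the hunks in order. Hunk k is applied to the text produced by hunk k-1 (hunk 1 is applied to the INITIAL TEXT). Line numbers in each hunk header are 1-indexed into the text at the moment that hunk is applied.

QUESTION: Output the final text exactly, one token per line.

Answer: mue
tgo
ayw
nvq
doxst
wnaq
cpt
jeyf
wuilb
cxc

Derivation:
Hunk 1: at line 5 remove [zkw,zgl,upjy] add [wnaq] -> 9 lines: mue tgo vyumd hoe megch doxst wnaq szfhn cxc
Hunk 2: at line 1 remove [vyumd,hoe,megch] add [ayw,nvq] -> 8 lines: mue tgo ayw nvq doxst wnaq szfhn cxc
Hunk 3: at line 6 remove [szfhn] add [cpt,jeyf,wuilb] -> 10 lines: mue tgo ayw nvq doxst wnaq cpt jeyf wuilb cxc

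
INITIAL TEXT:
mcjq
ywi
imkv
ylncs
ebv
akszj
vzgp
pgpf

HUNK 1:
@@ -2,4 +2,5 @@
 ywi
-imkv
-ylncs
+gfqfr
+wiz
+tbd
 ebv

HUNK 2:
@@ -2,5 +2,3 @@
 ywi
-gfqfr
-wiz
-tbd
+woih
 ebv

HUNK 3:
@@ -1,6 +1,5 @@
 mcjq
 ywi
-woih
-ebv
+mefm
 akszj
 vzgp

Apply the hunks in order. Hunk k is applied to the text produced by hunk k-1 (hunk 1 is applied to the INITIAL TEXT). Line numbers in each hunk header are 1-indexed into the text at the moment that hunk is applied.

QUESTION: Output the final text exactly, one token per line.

Answer: mcjq
ywi
mefm
akszj
vzgp
pgpf

Derivation:
Hunk 1: at line 2 remove [imkv,ylncs] add [gfqfr,wiz,tbd] -> 9 lines: mcjq ywi gfqfr wiz tbd ebv akszj vzgp pgpf
Hunk 2: at line 2 remove [gfqfr,wiz,tbd] add [woih] -> 7 lines: mcjq ywi woih ebv akszj vzgp pgpf
Hunk 3: at line 1 remove [woih,ebv] add [mefm] -> 6 lines: mcjq ywi mefm akszj vzgp pgpf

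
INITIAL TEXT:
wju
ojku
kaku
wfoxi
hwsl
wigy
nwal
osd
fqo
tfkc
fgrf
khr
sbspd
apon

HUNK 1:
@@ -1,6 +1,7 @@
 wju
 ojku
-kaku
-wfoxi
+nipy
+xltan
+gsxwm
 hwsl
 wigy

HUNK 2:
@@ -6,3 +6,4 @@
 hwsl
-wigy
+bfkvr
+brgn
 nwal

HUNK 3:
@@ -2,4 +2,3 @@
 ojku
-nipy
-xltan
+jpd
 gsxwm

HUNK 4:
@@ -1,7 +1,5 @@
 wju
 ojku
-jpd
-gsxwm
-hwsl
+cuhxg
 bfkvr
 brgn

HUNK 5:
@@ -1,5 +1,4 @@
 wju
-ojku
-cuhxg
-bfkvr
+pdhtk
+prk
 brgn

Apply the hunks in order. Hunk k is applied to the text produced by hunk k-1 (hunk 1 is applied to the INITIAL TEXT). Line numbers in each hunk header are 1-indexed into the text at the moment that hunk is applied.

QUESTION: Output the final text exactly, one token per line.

Answer: wju
pdhtk
prk
brgn
nwal
osd
fqo
tfkc
fgrf
khr
sbspd
apon

Derivation:
Hunk 1: at line 1 remove [kaku,wfoxi] add [nipy,xltan,gsxwm] -> 15 lines: wju ojku nipy xltan gsxwm hwsl wigy nwal osd fqo tfkc fgrf khr sbspd apon
Hunk 2: at line 6 remove [wigy] add [bfkvr,brgn] -> 16 lines: wju ojku nipy xltan gsxwm hwsl bfkvr brgn nwal osd fqo tfkc fgrf khr sbspd apon
Hunk 3: at line 2 remove [nipy,xltan] add [jpd] -> 15 lines: wju ojku jpd gsxwm hwsl bfkvr brgn nwal osd fqo tfkc fgrf khr sbspd apon
Hunk 4: at line 1 remove [jpd,gsxwm,hwsl] add [cuhxg] -> 13 lines: wju ojku cuhxg bfkvr brgn nwal osd fqo tfkc fgrf khr sbspd apon
Hunk 5: at line 1 remove [ojku,cuhxg,bfkvr] add [pdhtk,prk] -> 12 lines: wju pdhtk prk brgn nwal osd fqo tfkc fgrf khr sbspd apon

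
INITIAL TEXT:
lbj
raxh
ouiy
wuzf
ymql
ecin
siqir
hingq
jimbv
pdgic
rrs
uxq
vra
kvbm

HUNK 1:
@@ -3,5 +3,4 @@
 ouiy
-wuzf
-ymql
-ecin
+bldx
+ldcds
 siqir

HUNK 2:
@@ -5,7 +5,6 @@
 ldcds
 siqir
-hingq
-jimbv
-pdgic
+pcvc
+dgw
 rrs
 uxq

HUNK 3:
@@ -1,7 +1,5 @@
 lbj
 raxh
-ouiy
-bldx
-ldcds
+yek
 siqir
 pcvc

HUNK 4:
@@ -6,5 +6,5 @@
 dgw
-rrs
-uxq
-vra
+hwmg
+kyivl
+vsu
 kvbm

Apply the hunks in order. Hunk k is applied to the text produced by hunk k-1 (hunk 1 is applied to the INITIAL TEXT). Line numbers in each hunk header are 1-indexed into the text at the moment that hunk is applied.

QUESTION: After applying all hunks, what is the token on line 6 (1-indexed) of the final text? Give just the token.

Hunk 1: at line 3 remove [wuzf,ymql,ecin] add [bldx,ldcds] -> 13 lines: lbj raxh ouiy bldx ldcds siqir hingq jimbv pdgic rrs uxq vra kvbm
Hunk 2: at line 5 remove [hingq,jimbv,pdgic] add [pcvc,dgw] -> 12 lines: lbj raxh ouiy bldx ldcds siqir pcvc dgw rrs uxq vra kvbm
Hunk 3: at line 1 remove [ouiy,bldx,ldcds] add [yek] -> 10 lines: lbj raxh yek siqir pcvc dgw rrs uxq vra kvbm
Hunk 4: at line 6 remove [rrs,uxq,vra] add [hwmg,kyivl,vsu] -> 10 lines: lbj raxh yek siqir pcvc dgw hwmg kyivl vsu kvbm
Final line 6: dgw

Answer: dgw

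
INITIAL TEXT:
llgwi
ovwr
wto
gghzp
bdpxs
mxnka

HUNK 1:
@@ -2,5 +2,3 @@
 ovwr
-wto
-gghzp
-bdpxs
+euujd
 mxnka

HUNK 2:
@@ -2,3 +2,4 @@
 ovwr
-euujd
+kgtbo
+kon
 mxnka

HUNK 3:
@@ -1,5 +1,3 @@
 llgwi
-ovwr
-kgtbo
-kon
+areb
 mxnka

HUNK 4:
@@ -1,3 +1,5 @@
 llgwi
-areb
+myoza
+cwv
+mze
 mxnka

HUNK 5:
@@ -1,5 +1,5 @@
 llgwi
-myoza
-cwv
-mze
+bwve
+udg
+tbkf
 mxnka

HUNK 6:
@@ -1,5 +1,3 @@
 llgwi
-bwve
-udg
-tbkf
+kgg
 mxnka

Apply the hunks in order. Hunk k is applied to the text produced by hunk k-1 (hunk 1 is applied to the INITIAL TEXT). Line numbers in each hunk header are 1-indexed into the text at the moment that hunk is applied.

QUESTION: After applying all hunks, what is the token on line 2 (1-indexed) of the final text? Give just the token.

Hunk 1: at line 2 remove [wto,gghzp,bdpxs] add [euujd] -> 4 lines: llgwi ovwr euujd mxnka
Hunk 2: at line 2 remove [euujd] add [kgtbo,kon] -> 5 lines: llgwi ovwr kgtbo kon mxnka
Hunk 3: at line 1 remove [ovwr,kgtbo,kon] add [areb] -> 3 lines: llgwi areb mxnka
Hunk 4: at line 1 remove [areb] add [myoza,cwv,mze] -> 5 lines: llgwi myoza cwv mze mxnka
Hunk 5: at line 1 remove [myoza,cwv,mze] add [bwve,udg,tbkf] -> 5 lines: llgwi bwve udg tbkf mxnka
Hunk 6: at line 1 remove [bwve,udg,tbkf] add [kgg] -> 3 lines: llgwi kgg mxnka
Final line 2: kgg

Answer: kgg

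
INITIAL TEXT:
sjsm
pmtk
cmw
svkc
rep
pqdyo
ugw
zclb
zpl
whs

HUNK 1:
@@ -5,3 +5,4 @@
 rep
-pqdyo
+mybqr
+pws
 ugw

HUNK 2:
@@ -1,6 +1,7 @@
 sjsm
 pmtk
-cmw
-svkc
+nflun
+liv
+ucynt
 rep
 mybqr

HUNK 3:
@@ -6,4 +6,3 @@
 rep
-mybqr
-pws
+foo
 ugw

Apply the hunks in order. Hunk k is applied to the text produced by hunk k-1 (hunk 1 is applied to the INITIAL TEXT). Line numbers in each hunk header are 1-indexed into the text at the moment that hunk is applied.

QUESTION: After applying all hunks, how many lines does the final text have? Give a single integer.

Hunk 1: at line 5 remove [pqdyo] add [mybqr,pws] -> 11 lines: sjsm pmtk cmw svkc rep mybqr pws ugw zclb zpl whs
Hunk 2: at line 1 remove [cmw,svkc] add [nflun,liv,ucynt] -> 12 lines: sjsm pmtk nflun liv ucynt rep mybqr pws ugw zclb zpl whs
Hunk 3: at line 6 remove [mybqr,pws] add [foo] -> 11 lines: sjsm pmtk nflun liv ucynt rep foo ugw zclb zpl whs
Final line count: 11

Answer: 11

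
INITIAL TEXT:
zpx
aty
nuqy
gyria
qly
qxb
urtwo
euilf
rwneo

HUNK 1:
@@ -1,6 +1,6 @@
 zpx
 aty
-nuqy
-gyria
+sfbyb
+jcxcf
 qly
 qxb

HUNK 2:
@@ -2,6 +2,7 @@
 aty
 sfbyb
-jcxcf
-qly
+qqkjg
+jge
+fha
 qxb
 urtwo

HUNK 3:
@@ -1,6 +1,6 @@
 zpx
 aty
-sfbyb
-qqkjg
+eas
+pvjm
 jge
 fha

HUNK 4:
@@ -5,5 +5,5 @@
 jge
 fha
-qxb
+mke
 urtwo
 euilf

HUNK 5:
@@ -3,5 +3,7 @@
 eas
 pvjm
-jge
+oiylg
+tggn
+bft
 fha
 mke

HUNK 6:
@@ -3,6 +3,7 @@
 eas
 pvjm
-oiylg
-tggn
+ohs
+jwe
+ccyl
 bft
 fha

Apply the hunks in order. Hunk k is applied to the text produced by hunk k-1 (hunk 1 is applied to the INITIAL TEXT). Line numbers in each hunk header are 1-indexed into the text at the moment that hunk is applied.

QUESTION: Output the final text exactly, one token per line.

Answer: zpx
aty
eas
pvjm
ohs
jwe
ccyl
bft
fha
mke
urtwo
euilf
rwneo

Derivation:
Hunk 1: at line 1 remove [nuqy,gyria] add [sfbyb,jcxcf] -> 9 lines: zpx aty sfbyb jcxcf qly qxb urtwo euilf rwneo
Hunk 2: at line 2 remove [jcxcf,qly] add [qqkjg,jge,fha] -> 10 lines: zpx aty sfbyb qqkjg jge fha qxb urtwo euilf rwneo
Hunk 3: at line 1 remove [sfbyb,qqkjg] add [eas,pvjm] -> 10 lines: zpx aty eas pvjm jge fha qxb urtwo euilf rwneo
Hunk 4: at line 5 remove [qxb] add [mke] -> 10 lines: zpx aty eas pvjm jge fha mke urtwo euilf rwneo
Hunk 5: at line 3 remove [jge] add [oiylg,tggn,bft] -> 12 lines: zpx aty eas pvjm oiylg tggn bft fha mke urtwo euilf rwneo
Hunk 6: at line 3 remove [oiylg,tggn] add [ohs,jwe,ccyl] -> 13 lines: zpx aty eas pvjm ohs jwe ccyl bft fha mke urtwo euilf rwneo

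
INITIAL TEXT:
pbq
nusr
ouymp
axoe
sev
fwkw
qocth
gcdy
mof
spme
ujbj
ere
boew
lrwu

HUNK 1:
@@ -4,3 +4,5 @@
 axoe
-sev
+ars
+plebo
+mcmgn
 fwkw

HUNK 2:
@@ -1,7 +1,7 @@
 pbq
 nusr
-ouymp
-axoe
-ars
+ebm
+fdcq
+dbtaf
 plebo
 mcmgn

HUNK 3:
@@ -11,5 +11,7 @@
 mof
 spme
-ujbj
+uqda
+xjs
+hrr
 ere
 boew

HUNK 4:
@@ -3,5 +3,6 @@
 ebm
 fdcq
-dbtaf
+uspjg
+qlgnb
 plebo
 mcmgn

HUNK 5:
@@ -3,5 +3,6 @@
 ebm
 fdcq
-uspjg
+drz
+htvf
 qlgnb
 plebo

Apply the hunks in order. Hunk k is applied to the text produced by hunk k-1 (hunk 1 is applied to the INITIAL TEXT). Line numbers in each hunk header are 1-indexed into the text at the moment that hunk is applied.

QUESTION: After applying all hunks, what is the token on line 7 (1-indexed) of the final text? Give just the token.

Hunk 1: at line 4 remove [sev] add [ars,plebo,mcmgn] -> 16 lines: pbq nusr ouymp axoe ars plebo mcmgn fwkw qocth gcdy mof spme ujbj ere boew lrwu
Hunk 2: at line 1 remove [ouymp,axoe,ars] add [ebm,fdcq,dbtaf] -> 16 lines: pbq nusr ebm fdcq dbtaf plebo mcmgn fwkw qocth gcdy mof spme ujbj ere boew lrwu
Hunk 3: at line 11 remove [ujbj] add [uqda,xjs,hrr] -> 18 lines: pbq nusr ebm fdcq dbtaf plebo mcmgn fwkw qocth gcdy mof spme uqda xjs hrr ere boew lrwu
Hunk 4: at line 3 remove [dbtaf] add [uspjg,qlgnb] -> 19 lines: pbq nusr ebm fdcq uspjg qlgnb plebo mcmgn fwkw qocth gcdy mof spme uqda xjs hrr ere boew lrwu
Hunk 5: at line 3 remove [uspjg] add [drz,htvf] -> 20 lines: pbq nusr ebm fdcq drz htvf qlgnb plebo mcmgn fwkw qocth gcdy mof spme uqda xjs hrr ere boew lrwu
Final line 7: qlgnb

Answer: qlgnb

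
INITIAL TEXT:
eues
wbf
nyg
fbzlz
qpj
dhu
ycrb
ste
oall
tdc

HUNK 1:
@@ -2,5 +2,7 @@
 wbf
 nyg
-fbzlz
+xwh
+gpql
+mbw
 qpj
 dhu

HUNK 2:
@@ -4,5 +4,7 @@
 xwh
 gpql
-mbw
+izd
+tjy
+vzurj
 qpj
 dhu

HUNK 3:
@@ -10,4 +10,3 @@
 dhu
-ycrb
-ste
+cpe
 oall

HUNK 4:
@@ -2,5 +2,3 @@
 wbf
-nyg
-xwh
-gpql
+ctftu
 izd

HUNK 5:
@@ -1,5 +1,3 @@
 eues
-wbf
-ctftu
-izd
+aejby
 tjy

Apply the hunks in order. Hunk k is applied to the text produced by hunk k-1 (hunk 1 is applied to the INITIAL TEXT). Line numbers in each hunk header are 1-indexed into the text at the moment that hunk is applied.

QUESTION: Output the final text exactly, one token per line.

Hunk 1: at line 2 remove [fbzlz] add [xwh,gpql,mbw] -> 12 lines: eues wbf nyg xwh gpql mbw qpj dhu ycrb ste oall tdc
Hunk 2: at line 4 remove [mbw] add [izd,tjy,vzurj] -> 14 lines: eues wbf nyg xwh gpql izd tjy vzurj qpj dhu ycrb ste oall tdc
Hunk 3: at line 10 remove [ycrb,ste] add [cpe] -> 13 lines: eues wbf nyg xwh gpql izd tjy vzurj qpj dhu cpe oall tdc
Hunk 4: at line 2 remove [nyg,xwh,gpql] add [ctftu] -> 11 lines: eues wbf ctftu izd tjy vzurj qpj dhu cpe oall tdc
Hunk 5: at line 1 remove [wbf,ctftu,izd] add [aejby] -> 9 lines: eues aejby tjy vzurj qpj dhu cpe oall tdc

Answer: eues
aejby
tjy
vzurj
qpj
dhu
cpe
oall
tdc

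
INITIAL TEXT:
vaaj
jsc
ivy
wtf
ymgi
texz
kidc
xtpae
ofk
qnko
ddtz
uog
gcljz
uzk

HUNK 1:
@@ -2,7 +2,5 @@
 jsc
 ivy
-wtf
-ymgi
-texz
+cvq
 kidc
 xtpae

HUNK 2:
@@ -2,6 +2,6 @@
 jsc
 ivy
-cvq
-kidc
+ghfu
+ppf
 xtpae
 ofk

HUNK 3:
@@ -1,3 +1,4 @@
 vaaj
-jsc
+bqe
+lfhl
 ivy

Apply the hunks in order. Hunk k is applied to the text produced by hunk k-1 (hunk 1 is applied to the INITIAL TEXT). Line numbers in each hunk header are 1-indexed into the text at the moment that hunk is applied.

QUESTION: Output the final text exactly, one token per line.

Answer: vaaj
bqe
lfhl
ivy
ghfu
ppf
xtpae
ofk
qnko
ddtz
uog
gcljz
uzk

Derivation:
Hunk 1: at line 2 remove [wtf,ymgi,texz] add [cvq] -> 12 lines: vaaj jsc ivy cvq kidc xtpae ofk qnko ddtz uog gcljz uzk
Hunk 2: at line 2 remove [cvq,kidc] add [ghfu,ppf] -> 12 lines: vaaj jsc ivy ghfu ppf xtpae ofk qnko ddtz uog gcljz uzk
Hunk 3: at line 1 remove [jsc] add [bqe,lfhl] -> 13 lines: vaaj bqe lfhl ivy ghfu ppf xtpae ofk qnko ddtz uog gcljz uzk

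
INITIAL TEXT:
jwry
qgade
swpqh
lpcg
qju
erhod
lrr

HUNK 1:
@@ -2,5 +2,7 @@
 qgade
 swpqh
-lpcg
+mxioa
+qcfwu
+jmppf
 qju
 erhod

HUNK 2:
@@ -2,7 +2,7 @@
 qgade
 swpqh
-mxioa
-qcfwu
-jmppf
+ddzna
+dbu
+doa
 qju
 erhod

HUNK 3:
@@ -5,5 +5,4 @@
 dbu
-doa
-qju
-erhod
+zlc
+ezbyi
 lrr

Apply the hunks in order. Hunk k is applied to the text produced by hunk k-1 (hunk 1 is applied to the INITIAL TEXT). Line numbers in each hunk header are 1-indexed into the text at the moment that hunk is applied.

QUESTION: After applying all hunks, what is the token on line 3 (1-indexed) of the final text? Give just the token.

Hunk 1: at line 2 remove [lpcg] add [mxioa,qcfwu,jmppf] -> 9 lines: jwry qgade swpqh mxioa qcfwu jmppf qju erhod lrr
Hunk 2: at line 2 remove [mxioa,qcfwu,jmppf] add [ddzna,dbu,doa] -> 9 lines: jwry qgade swpqh ddzna dbu doa qju erhod lrr
Hunk 3: at line 5 remove [doa,qju,erhod] add [zlc,ezbyi] -> 8 lines: jwry qgade swpqh ddzna dbu zlc ezbyi lrr
Final line 3: swpqh

Answer: swpqh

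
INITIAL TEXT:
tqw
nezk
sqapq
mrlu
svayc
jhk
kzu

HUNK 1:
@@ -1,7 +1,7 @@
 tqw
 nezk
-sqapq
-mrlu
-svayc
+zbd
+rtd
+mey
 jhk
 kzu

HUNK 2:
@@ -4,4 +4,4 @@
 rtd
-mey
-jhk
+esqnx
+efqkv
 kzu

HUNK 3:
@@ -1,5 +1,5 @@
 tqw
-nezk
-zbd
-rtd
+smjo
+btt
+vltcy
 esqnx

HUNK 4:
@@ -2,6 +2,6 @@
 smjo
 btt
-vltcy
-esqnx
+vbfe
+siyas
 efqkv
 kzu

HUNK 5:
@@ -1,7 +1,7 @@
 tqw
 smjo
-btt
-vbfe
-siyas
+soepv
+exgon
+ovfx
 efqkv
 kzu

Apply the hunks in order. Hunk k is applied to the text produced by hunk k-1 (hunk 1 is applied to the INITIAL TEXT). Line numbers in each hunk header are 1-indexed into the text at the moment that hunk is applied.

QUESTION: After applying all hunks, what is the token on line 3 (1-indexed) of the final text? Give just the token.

Hunk 1: at line 1 remove [sqapq,mrlu,svayc] add [zbd,rtd,mey] -> 7 lines: tqw nezk zbd rtd mey jhk kzu
Hunk 2: at line 4 remove [mey,jhk] add [esqnx,efqkv] -> 7 lines: tqw nezk zbd rtd esqnx efqkv kzu
Hunk 3: at line 1 remove [nezk,zbd,rtd] add [smjo,btt,vltcy] -> 7 lines: tqw smjo btt vltcy esqnx efqkv kzu
Hunk 4: at line 2 remove [vltcy,esqnx] add [vbfe,siyas] -> 7 lines: tqw smjo btt vbfe siyas efqkv kzu
Hunk 5: at line 1 remove [btt,vbfe,siyas] add [soepv,exgon,ovfx] -> 7 lines: tqw smjo soepv exgon ovfx efqkv kzu
Final line 3: soepv

Answer: soepv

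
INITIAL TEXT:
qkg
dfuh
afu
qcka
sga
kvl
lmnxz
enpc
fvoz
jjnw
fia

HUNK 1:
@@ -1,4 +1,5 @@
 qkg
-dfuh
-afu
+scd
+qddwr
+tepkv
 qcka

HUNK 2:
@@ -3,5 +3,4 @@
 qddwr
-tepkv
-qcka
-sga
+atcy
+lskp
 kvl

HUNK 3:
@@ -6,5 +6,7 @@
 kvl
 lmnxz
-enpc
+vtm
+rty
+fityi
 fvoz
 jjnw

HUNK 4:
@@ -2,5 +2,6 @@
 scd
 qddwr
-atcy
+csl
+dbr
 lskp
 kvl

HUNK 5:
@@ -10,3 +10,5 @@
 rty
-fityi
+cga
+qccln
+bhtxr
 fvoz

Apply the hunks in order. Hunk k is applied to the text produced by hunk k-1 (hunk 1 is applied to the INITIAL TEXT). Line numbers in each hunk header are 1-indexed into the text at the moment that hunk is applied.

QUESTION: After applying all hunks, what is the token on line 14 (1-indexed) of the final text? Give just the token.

Answer: fvoz

Derivation:
Hunk 1: at line 1 remove [dfuh,afu] add [scd,qddwr,tepkv] -> 12 lines: qkg scd qddwr tepkv qcka sga kvl lmnxz enpc fvoz jjnw fia
Hunk 2: at line 3 remove [tepkv,qcka,sga] add [atcy,lskp] -> 11 lines: qkg scd qddwr atcy lskp kvl lmnxz enpc fvoz jjnw fia
Hunk 3: at line 6 remove [enpc] add [vtm,rty,fityi] -> 13 lines: qkg scd qddwr atcy lskp kvl lmnxz vtm rty fityi fvoz jjnw fia
Hunk 4: at line 2 remove [atcy] add [csl,dbr] -> 14 lines: qkg scd qddwr csl dbr lskp kvl lmnxz vtm rty fityi fvoz jjnw fia
Hunk 5: at line 10 remove [fityi] add [cga,qccln,bhtxr] -> 16 lines: qkg scd qddwr csl dbr lskp kvl lmnxz vtm rty cga qccln bhtxr fvoz jjnw fia
Final line 14: fvoz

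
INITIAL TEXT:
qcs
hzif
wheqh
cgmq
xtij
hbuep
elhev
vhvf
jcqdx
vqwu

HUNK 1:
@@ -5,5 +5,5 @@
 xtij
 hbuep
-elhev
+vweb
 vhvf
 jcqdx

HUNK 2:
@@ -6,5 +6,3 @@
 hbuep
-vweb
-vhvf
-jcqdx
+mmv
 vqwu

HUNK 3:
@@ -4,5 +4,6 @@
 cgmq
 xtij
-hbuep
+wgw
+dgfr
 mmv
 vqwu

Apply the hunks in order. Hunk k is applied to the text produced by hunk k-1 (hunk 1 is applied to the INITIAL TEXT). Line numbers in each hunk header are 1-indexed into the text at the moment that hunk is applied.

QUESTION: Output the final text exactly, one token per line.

Hunk 1: at line 5 remove [elhev] add [vweb] -> 10 lines: qcs hzif wheqh cgmq xtij hbuep vweb vhvf jcqdx vqwu
Hunk 2: at line 6 remove [vweb,vhvf,jcqdx] add [mmv] -> 8 lines: qcs hzif wheqh cgmq xtij hbuep mmv vqwu
Hunk 3: at line 4 remove [hbuep] add [wgw,dgfr] -> 9 lines: qcs hzif wheqh cgmq xtij wgw dgfr mmv vqwu

Answer: qcs
hzif
wheqh
cgmq
xtij
wgw
dgfr
mmv
vqwu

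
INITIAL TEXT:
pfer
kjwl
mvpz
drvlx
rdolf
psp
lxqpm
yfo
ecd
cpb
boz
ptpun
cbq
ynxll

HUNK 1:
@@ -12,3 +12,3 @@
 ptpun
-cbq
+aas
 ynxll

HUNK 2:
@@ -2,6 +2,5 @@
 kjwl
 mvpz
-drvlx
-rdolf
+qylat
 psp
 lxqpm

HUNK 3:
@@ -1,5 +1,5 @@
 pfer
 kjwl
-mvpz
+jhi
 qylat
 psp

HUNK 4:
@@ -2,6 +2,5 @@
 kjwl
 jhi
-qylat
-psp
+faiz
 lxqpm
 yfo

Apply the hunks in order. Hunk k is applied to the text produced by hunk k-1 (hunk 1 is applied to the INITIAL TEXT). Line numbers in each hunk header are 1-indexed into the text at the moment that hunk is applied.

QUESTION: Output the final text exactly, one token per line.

Hunk 1: at line 12 remove [cbq] add [aas] -> 14 lines: pfer kjwl mvpz drvlx rdolf psp lxqpm yfo ecd cpb boz ptpun aas ynxll
Hunk 2: at line 2 remove [drvlx,rdolf] add [qylat] -> 13 lines: pfer kjwl mvpz qylat psp lxqpm yfo ecd cpb boz ptpun aas ynxll
Hunk 3: at line 1 remove [mvpz] add [jhi] -> 13 lines: pfer kjwl jhi qylat psp lxqpm yfo ecd cpb boz ptpun aas ynxll
Hunk 4: at line 2 remove [qylat,psp] add [faiz] -> 12 lines: pfer kjwl jhi faiz lxqpm yfo ecd cpb boz ptpun aas ynxll

Answer: pfer
kjwl
jhi
faiz
lxqpm
yfo
ecd
cpb
boz
ptpun
aas
ynxll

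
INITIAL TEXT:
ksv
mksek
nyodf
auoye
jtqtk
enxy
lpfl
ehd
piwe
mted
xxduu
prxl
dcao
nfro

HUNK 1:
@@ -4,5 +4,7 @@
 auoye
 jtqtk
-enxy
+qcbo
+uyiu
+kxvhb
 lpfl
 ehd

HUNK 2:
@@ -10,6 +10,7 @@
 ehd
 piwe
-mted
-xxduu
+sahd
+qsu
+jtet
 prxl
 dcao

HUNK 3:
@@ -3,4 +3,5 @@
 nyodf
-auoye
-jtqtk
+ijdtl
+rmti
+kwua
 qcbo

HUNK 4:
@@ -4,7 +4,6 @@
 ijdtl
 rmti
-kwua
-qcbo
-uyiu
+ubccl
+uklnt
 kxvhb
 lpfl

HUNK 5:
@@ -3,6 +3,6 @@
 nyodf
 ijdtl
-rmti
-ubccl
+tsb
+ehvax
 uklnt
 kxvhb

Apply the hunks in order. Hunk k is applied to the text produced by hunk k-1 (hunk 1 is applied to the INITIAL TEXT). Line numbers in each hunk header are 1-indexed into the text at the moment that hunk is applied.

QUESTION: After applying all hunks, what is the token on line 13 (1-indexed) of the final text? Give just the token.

Hunk 1: at line 4 remove [enxy] add [qcbo,uyiu,kxvhb] -> 16 lines: ksv mksek nyodf auoye jtqtk qcbo uyiu kxvhb lpfl ehd piwe mted xxduu prxl dcao nfro
Hunk 2: at line 10 remove [mted,xxduu] add [sahd,qsu,jtet] -> 17 lines: ksv mksek nyodf auoye jtqtk qcbo uyiu kxvhb lpfl ehd piwe sahd qsu jtet prxl dcao nfro
Hunk 3: at line 3 remove [auoye,jtqtk] add [ijdtl,rmti,kwua] -> 18 lines: ksv mksek nyodf ijdtl rmti kwua qcbo uyiu kxvhb lpfl ehd piwe sahd qsu jtet prxl dcao nfro
Hunk 4: at line 4 remove [kwua,qcbo,uyiu] add [ubccl,uklnt] -> 17 lines: ksv mksek nyodf ijdtl rmti ubccl uklnt kxvhb lpfl ehd piwe sahd qsu jtet prxl dcao nfro
Hunk 5: at line 3 remove [rmti,ubccl] add [tsb,ehvax] -> 17 lines: ksv mksek nyodf ijdtl tsb ehvax uklnt kxvhb lpfl ehd piwe sahd qsu jtet prxl dcao nfro
Final line 13: qsu

Answer: qsu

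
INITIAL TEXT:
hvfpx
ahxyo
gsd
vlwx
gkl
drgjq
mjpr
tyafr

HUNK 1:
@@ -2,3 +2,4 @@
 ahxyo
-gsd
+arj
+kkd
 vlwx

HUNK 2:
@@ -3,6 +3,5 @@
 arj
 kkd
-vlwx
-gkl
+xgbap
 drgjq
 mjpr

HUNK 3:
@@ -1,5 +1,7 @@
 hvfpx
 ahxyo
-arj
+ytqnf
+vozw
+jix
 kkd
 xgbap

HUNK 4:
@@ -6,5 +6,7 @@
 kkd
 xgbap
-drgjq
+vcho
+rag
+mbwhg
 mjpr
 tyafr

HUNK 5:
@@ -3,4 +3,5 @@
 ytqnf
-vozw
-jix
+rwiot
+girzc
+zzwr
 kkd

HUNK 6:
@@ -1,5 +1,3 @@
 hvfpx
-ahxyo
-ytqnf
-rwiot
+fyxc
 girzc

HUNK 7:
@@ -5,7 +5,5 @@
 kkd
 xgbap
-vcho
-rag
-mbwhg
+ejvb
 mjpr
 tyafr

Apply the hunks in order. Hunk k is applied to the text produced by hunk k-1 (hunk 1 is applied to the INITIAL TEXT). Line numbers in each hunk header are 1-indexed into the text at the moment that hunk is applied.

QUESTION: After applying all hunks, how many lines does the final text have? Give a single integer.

Hunk 1: at line 2 remove [gsd] add [arj,kkd] -> 9 lines: hvfpx ahxyo arj kkd vlwx gkl drgjq mjpr tyafr
Hunk 2: at line 3 remove [vlwx,gkl] add [xgbap] -> 8 lines: hvfpx ahxyo arj kkd xgbap drgjq mjpr tyafr
Hunk 3: at line 1 remove [arj] add [ytqnf,vozw,jix] -> 10 lines: hvfpx ahxyo ytqnf vozw jix kkd xgbap drgjq mjpr tyafr
Hunk 4: at line 6 remove [drgjq] add [vcho,rag,mbwhg] -> 12 lines: hvfpx ahxyo ytqnf vozw jix kkd xgbap vcho rag mbwhg mjpr tyafr
Hunk 5: at line 3 remove [vozw,jix] add [rwiot,girzc,zzwr] -> 13 lines: hvfpx ahxyo ytqnf rwiot girzc zzwr kkd xgbap vcho rag mbwhg mjpr tyafr
Hunk 6: at line 1 remove [ahxyo,ytqnf,rwiot] add [fyxc] -> 11 lines: hvfpx fyxc girzc zzwr kkd xgbap vcho rag mbwhg mjpr tyafr
Hunk 7: at line 5 remove [vcho,rag,mbwhg] add [ejvb] -> 9 lines: hvfpx fyxc girzc zzwr kkd xgbap ejvb mjpr tyafr
Final line count: 9

Answer: 9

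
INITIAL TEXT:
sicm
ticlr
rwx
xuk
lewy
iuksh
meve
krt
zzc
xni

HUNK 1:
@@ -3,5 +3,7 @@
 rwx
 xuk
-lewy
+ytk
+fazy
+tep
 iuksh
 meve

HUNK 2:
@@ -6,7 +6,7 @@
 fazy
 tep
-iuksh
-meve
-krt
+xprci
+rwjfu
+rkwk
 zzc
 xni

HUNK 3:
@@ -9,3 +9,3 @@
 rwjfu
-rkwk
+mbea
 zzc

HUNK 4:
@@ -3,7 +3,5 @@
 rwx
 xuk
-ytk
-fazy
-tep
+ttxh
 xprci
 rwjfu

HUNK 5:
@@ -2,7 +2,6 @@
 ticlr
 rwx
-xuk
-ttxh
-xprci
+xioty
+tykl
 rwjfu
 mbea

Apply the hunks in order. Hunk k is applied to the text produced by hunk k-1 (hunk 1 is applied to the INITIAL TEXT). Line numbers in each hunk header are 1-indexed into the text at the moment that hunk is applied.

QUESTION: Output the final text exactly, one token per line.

Hunk 1: at line 3 remove [lewy] add [ytk,fazy,tep] -> 12 lines: sicm ticlr rwx xuk ytk fazy tep iuksh meve krt zzc xni
Hunk 2: at line 6 remove [iuksh,meve,krt] add [xprci,rwjfu,rkwk] -> 12 lines: sicm ticlr rwx xuk ytk fazy tep xprci rwjfu rkwk zzc xni
Hunk 3: at line 9 remove [rkwk] add [mbea] -> 12 lines: sicm ticlr rwx xuk ytk fazy tep xprci rwjfu mbea zzc xni
Hunk 4: at line 3 remove [ytk,fazy,tep] add [ttxh] -> 10 lines: sicm ticlr rwx xuk ttxh xprci rwjfu mbea zzc xni
Hunk 5: at line 2 remove [xuk,ttxh,xprci] add [xioty,tykl] -> 9 lines: sicm ticlr rwx xioty tykl rwjfu mbea zzc xni

Answer: sicm
ticlr
rwx
xioty
tykl
rwjfu
mbea
zzc
xni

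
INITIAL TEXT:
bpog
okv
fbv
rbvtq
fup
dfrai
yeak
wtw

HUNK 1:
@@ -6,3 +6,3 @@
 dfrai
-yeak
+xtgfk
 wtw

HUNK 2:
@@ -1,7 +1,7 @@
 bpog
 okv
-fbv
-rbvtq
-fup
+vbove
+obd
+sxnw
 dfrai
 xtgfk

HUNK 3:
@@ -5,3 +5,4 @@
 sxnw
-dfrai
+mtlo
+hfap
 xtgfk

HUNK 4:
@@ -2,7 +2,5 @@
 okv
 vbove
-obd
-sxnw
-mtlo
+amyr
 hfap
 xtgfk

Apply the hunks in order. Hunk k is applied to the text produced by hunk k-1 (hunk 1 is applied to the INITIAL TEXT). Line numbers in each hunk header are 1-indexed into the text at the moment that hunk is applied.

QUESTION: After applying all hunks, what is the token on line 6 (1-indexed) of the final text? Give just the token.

Hunk 1: at line 6 remove [yeak] add [xtgfk] -> 8 lines: bpog okv fbv rbvtq fup dfrai xtgfk wtw
Hunk 2: at line 1 remove [fbv,rbvtq,fup] add [vbove,obd,sxnw] -> 8 lines: bpog okv vbove obd sxnw dfrai xtgfk wtw
Hunk 3: at line 5 remove [dfrai] add [mtlo,hfap] -> 9 lines: bpog okv vbove obd sxnw mtlo hfap xtgfk wtw
Hunk 4: at line 2 remove [obd,sxnw,mtlo] add [amyr] -> 7 lines: bpog okv vbove amyr hfap xtgfk wtw
Final line 6: xtgfk

Answer: xtgfk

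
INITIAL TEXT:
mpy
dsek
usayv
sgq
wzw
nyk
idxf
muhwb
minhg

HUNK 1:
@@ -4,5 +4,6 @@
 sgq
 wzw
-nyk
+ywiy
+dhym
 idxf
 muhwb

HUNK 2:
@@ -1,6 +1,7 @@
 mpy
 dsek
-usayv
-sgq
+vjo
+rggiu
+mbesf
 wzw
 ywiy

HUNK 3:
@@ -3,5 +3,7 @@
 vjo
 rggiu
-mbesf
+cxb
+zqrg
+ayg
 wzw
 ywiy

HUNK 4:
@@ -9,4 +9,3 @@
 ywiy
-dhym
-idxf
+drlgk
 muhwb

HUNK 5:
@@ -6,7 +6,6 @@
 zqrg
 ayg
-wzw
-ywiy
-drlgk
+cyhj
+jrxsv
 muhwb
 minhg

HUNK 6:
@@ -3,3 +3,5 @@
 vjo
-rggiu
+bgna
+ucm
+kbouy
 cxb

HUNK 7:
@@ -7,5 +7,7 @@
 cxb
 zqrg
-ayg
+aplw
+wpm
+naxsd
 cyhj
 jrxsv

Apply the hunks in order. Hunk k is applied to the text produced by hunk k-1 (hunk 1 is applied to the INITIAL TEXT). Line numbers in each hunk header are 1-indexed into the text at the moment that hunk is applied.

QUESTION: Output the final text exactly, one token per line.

Hunk 1: at line 4 remove [nyk] add [ywiy,dhym] -> 10 lines: mpy dsek usayv sgq wzw ywiy dhym idxf muhwb minhg
Hunk 2: at line 1 remove [usayv,sgq] add [vjo,rggiu,mbesf] -> 11 lines: mpy dsek vjo rggiu mbesf wzw ywiy dhym idxf muhwb minhg
Hunk 3: at line 3 remove [mbesf] add [cxb,zqrg,ayg] -> 13 lines: mpy dsek vjo rggiu cxb zqrg ayg wzw ywiy dhym idxf muhwb minhg
Hunk 4: at line 9 remove [dhym,idxf] add [drlgk] -> 12 lines: mpy dsek vjo rggiu cxb zqrg ayg wzw ywiy drlgk muhwb minhg
Hunk 5: at line 6 remove [wzw,ywiy,drlgk] add [cyhj,jrxsv] -> 11 lines: mpy dsek vjo rggiu cxb zqrg ayg cyhj jrxsv muhwb minhg
Hunk 6: at line 3 remove [rggiu] add [bgna,ucm,kbouy] -> 13 lines: mpy dsek vjo bgna ucm kbouy cxb zqrg ayg cyhj jrxsv muhwb minhg
Hunk 7: at line 7 remove [ayg] add [aplw,wpm,naxsd] -> 15 lines: mpy dsek vjo bgna ucm kbouy cxb zqrg aplw wpm naxsd cyhj jrxsv muhwb minhg

Answer: mpy
dsek
vjo
bgna
ucm
kbouy
cxb
zqrg
aplw
wpm
naxsd
cyhj
jrxsv
muhwb
minhg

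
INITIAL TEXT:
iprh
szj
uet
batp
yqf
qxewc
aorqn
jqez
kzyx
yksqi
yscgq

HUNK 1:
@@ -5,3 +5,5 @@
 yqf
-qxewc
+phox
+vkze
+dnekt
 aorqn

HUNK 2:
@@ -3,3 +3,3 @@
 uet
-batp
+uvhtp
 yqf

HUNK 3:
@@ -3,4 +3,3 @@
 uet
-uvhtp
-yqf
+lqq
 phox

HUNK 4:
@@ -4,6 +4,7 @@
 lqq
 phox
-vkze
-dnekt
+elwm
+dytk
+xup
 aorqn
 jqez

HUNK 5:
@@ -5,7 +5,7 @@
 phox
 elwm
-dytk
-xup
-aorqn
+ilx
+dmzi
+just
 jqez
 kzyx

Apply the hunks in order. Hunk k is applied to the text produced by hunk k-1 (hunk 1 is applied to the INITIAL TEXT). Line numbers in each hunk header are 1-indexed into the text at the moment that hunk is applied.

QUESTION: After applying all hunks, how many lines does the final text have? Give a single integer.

Hunk 1: at line 5 remove [qxewc] add [phox,vkze,dnekt] -> 13 lines: iprh szj uet batp yqf phox vkze dnekt aorqn jqez kzyx yksqi yscgq
Hunk 2: at line 3 remove [batp] add [uvhtp] -> 13 lines: iprh szj uet uvhtp yqf phox vkze dnekt aorqn jqez kzyx yksqi yscgq
Hunk 3: at line 3 remove [uvhtp,yqf] add [lqq] -> 12 lines: iprh szj uet lqq phox vkze dnekt aorqn jqez kzyx yksqi yscgq
Hunk 4: at line 4 remove [vkze,dnekt] add [elwm,dytk,xup] -> 13 lines: iprh szj uet lqq phox elwm dytk xup aorqn jqez kzyx yksqi yscgq
Hunk 5: at line 5 remove [dytk,xup,aorqn] add [ilx,dmzi,just] -> 13 lines: iprh szj uet lqq phox elwm ilx dmzi just jqez kzyx yksqi yscgq
Final line count: 13

Answer: 13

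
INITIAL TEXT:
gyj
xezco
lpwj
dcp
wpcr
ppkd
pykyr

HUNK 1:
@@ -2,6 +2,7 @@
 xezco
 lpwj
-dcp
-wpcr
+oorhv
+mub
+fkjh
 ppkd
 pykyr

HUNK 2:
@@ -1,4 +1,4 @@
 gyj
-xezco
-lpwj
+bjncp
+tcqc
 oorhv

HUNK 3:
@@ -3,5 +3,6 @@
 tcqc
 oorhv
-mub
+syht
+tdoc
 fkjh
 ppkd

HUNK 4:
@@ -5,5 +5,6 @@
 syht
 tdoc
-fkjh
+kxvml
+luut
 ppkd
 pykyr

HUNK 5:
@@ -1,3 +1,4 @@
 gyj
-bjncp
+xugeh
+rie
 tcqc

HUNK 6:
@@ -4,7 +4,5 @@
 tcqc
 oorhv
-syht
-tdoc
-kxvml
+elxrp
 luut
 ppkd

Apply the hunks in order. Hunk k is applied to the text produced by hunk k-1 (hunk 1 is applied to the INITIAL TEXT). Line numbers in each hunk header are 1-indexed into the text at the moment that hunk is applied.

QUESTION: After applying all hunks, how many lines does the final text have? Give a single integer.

Hunk 1: at line 2 remove [dcp,wpcr] add [oorhv,mub,fkjh] -> 8 lines: gyj xezco lpwj oorhv mub fkjh ppkd pykyr
Hunk 2: at line 1 remove [xezco,lpwj] add [bjncp,tcqc] -> 8 lines: gyj bjncp tcqc oorhv mub fkjh ppkd pykyr
Hunk 3: at line 3 remove [mub] add [syht,tdoc] -> 9 lines: gyj bjncp tcqc oorhv syht tdoc fkjh ppkd pykyr
Hunk 4: at line 5 remove [fkjh] add [kxvml,luut] -> 10 lines: gyj bjncp tcqc oorhv syht tdoc kxvml luut ppkd pykyr
Hunk 5: at line 1 remove [bjncp] add [xugeh,rie] -> 11 lines: gyj xugeh rie tcqc oorhv syht tdoc kxvml luut ppkd pykyr
Hunk 6: at line 4 remove [syht,tdoc,kxvml] add [elxrp] -> 9 lines: gyj xugeh rie tcqc oorhv elxrp luut ppkd pykyr
Final line count: 9

Answer: 9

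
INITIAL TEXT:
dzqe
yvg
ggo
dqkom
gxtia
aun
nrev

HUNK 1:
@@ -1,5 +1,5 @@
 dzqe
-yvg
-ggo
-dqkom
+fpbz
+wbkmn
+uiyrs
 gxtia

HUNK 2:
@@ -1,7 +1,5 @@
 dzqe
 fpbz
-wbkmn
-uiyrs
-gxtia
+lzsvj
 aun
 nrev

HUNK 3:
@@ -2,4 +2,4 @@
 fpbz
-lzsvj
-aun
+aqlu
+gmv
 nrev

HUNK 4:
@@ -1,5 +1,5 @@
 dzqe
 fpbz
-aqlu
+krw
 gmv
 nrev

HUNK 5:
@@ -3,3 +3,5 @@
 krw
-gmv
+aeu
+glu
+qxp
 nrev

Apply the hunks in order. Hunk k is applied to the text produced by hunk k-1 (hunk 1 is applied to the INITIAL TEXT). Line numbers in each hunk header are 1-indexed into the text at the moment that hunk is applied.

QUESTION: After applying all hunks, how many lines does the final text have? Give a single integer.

Hunk 1: at line 1 remove [yvg,ggo,dqkom] add [fpbz,wbkmn,uiyrs] -> 7 lines: dzqe fpbz wbkmn uiyrs gxtia aun nrev
Hunk 2: at line 1 remove [wbkmn,uiyrs,gxtia] add [lzsvj] -> 5 lines: dzqe fpbz lzsvj aun nrev
Hunk 3: at line 2 remove [lzsvj,aun] add [aqlu,gmv] -> 5 lines: dzqe fpbz aqlu gmv nrev
Hunk 4: at line 1 remove [aqlu] add [krw] -> 5 lines: dzqe fpbz krw gmv nrev
Hunk 5: at line 3 remove [gmv] add [aeu,glu,qxp] -> 7 lines: dzqe fpbz krw aeu glu qxp nrev
Final line count: 7

Answer: 7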